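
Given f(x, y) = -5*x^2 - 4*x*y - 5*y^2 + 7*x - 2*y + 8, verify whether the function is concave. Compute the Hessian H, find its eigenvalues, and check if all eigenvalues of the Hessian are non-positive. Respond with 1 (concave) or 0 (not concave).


The Hessian of f(x,y) = -5*x^2 - 4*x*y - 5*y^2 + 7*x - 2*y + 8 is:
H = [[-10, -4], [-4, -10]]
Trace = -10 - 10 = -20
Determinant = -10*-10 - (-4)^2 = 84
Discriminant = (-20)^2 - 4*84 = 64.0
Eigenvalues: lambda_1 = -14.0, lambda_2 = -6.0
The function is concave.

1


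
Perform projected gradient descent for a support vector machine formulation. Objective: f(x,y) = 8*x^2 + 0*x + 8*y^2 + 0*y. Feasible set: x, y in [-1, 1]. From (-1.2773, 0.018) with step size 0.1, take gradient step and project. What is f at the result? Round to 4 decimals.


Step 1: Compute gradient at (-1.2773, 0.018).
grad_x = 2*8*-1.2773 + 0 = -20.4368
grad_y = 2*8*0.018 + 0 = 0.288
Step 2: Gradient step.
x_raw = -1.2773 - 0.1*-20.4368 = 0.7664
y_raw = 0.018 - 0.1*0.288 = -0.0108
Step 3: Project onto [-1, 1].
x_proj = clip(0.7664) = 0.7664
y_proj = clip(-0.0108) = -0.0108
Step 4: Evaluate f.
f(0.7664, -0.0108) = 4.6996


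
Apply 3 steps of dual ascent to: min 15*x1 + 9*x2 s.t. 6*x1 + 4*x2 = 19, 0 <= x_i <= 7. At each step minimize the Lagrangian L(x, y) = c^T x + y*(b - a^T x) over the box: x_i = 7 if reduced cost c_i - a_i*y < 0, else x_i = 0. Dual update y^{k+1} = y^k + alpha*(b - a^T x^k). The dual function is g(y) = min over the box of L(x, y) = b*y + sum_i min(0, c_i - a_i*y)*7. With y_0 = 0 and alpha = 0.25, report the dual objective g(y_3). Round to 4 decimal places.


Dual ascent for LP: min 15*x1 + 9*x2, 6*x1 + 4*x2 = 19, 0 <= x_i <= 7
Step 1: y^k = 0.0, reduced costs: (15.0, 9.0)
  x^k = (0.0, 0.0), subgradient = b - a^T x = 19.0
  y^{k+1} = 0.0 + 0.25*19.0 = 4.75
Step 2: y^k = 4.75, reduced costs: (-13.5, -10.0)
  x^k = (7.0, 7.0), subgradient = b - a^T x = -51.0
  y^{k+1} = 4.75 + 0.25*-51.0 = -8.0
Step 3: y^k = -8.0, reduced costs: (63.0, 41.0)
  x^k = (0.0, 0.0), subgradient = b - a^T x = 19.0
  y^{k+1} = -8.0 + 0.25*19.0 = -3.25
Dual objective at y_3 = -3.25: reduced costs (34.5, 22.0), box minimizer x = (0.0, 0.0)
g(y_3) = b*y + (c1 - a1*y)*x1 + (c2 - a2*y)*x2 = 19*(-3.25) + 34.5*0.0 + 22.0*0.0 = -61.75 + 0.0 + 0.0 = -61.75


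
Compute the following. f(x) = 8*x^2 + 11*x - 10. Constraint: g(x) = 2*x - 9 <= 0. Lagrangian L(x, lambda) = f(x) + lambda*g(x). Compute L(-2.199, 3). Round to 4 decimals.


Step 1: Evaluate f(x).
f(-2.199) = 8*(-2.199)^2 + 11*(-2.199) - 10 = 4.4958
Step 2: Evaluate g(x).
g(-2.199) = 2*-2.199 - 9 = -13.398
Step 3: Compute Lagrangian.
L = 4.4958 + 3*-13.398 = -35.6982


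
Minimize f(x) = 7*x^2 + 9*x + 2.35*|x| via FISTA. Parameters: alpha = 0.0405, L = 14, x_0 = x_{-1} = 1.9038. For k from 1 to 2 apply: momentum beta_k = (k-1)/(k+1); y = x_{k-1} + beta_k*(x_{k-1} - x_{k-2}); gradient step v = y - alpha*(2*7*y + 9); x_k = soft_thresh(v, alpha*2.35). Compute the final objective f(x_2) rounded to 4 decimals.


FISTA on f(x) = 7*x^2 + 9*x + 2.35*|x|
L = 14, alpha = 0.0405
Iteration 1: beta = 0.0, y = 1.9038 + 0.0*(1.9038 - 1.9038) = 1.9038
  grad(y) = 35.6532, v = y - alpha*grad = 0.4598
  prox(v) = soft_thresh(0.4598, 0.0952) = 0.3647
Iteration 2: beta = 0.3333, y = 0.3647 + 0.3333*(0.3647 - 1.9038) = -0.1484
  grad(y) = 6.9228, v = y - alpha*grad = -0.4287
  prox(v) = soft_thresh(-0.4287, 0.0952) = -0.3336
f(x_2) = 7*(-0.3336)^2 + 9*(-0.3336) + 2.35*|-0.3336| = -1.4394


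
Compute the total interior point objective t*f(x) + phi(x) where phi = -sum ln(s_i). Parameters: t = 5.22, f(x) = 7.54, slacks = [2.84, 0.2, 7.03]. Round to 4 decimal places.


Step 1: Compute log-barrier.
ln values: [1.0438, -1.6094, 1.9502]
phi = -(1.0438 - 1.6094 + 1.9502) = -1.3846
Step 2: Compute augmented objective.
t*f(x) = 5.22*7.54 = 39.3588
Total = 39.3588 - 1.3846 = 37.9742


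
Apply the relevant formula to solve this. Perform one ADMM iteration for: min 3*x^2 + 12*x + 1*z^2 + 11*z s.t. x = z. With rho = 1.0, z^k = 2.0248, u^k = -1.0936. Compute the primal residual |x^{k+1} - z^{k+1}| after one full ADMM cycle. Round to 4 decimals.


ADMM iteration with rho = 1.0, z^k = 2.0248, u^k = -1.0936
Step 1: x-update.
Minimize 3*x^2 + 12*x + (1.0/2)*(x - 2.0248 - 1.0936)^2
FOC: (2*3 + 1.0)*x = -12 + 1.0*(2.0248 + 1.0936)
x^{k+1} = -1.2688
Step 2: z-update.
Minimize 1*z^2 + 11*z + (1.0/2)*(-1.2688 - z - 1.0936)^2
FOC: (2*1 + 1.0)*z = -11 + 1.0*(-1.2688 - 1.0936)
z^{k+1} = -4.4541
Step 3: u-update.
u^{k+1} = -1.0936 - 1.2688 + 4.4541 = 2.0917
Step 4: Primal residual = |-1.2688 + 4.4541| = 3.1853


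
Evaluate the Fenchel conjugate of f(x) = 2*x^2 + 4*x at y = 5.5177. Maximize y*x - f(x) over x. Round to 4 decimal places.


f*(y) = sup_x {y*x - a*x^2 - b*x} = sup_x {(y-b)*x - a*x^2}
FOC: (y - b) - 2a*x = 0 => x* = (y - b)/(2a)
x* = (5.5177 - 4)/(2*2) = 0.3794
f*(5.5177) = (y-b)^2/(4a) = (5.5177 - 4)^2/(4*2)
= 2.3034/8 = 0.2879


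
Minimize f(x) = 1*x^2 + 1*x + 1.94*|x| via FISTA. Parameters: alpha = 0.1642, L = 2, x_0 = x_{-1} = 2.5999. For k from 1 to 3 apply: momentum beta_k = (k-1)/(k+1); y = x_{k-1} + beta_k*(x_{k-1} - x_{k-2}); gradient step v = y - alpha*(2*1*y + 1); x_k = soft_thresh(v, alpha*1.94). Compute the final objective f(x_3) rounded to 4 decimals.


FISTA on f(x) = 1*x^2 + 1*x + 1.94*|x|
L = 2, alpha = 0.1642
Iteration 1: beta = 0.0, y = 2.5999 + 0.0*(2.5999 - 2.5999) = 2.5999
  grad(y) = 6.1998, v = y - alpha*grad = 1.5819
  prox(v) = soft_thresh(1.5819, 0.3185) = 1.2633
Iteration 2: beta = 0.3333, y = 1.2633 + 0.3333*(1.2633 - 2.5999) = 0.8178
  grad(y) = 2.6357, v = y - alpha*grad = 0.3851
  prox(v) = soft_thresh(0.3851, 0.3185) = 0.0665
Iteration 3: beta = 0.5, y = 0.0665 + 0.5*(0.0665 - 1.2633) = -0.5319
  grad(y) = -0.0638, v = y - alpha*grad = -0.5214
  prox(v) = soft_thresh(-0.5214, 0.3185) = -0.2029
f(x_3) = 1*(-0.2029)^2 + 1*(-0.2029) + 1.94*|-0.2029| = 0.2319


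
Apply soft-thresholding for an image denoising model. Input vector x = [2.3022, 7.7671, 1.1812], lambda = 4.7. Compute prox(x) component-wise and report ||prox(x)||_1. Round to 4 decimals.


Soft-thresholding with lambda = 4.7:
prox(2.3022) = sign(2.3022)*max(|2.3022| - 4.7, 0) = 0.0
prox(7.7671) = sign(7.7671)*max(|7.7671| - 4.7, 0) = 3.0671
prox(1.1812) = sign(1.1812)*max(|1.1812| - 4.7, 0) = 0.0
prox(x) = [0.0, 3.0671, 0.0]
||prox(x)||_1 = 0.0 + 3.0671 + 0.0 = 3.0671


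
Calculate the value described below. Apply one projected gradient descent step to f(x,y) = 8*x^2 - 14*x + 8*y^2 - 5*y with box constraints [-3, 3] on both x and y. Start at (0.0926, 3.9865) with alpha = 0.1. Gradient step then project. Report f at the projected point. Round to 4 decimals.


Step 1: Compute gradient at (0.0926, 3.9865).
grad_x = 2*8*0.0926 - 14 = -12.5184
grad_y = 2*8*3.9865 - 5 = 58.784
Step 2: Gradient step.
x_raw = 0.0926 - 0.1*-12.5184 = 1.3444
y_raw = 3.9865 - 0.1*58.784 = -1.8919
Step 3: Project onto [-3, 3].
x_proj = clip(1.3444) = 1.3444
y_proj = clip(-1.8919) = -1.8919
Step 4: Evaluate f.
f(1.3444, -1.8919) = 33.7318


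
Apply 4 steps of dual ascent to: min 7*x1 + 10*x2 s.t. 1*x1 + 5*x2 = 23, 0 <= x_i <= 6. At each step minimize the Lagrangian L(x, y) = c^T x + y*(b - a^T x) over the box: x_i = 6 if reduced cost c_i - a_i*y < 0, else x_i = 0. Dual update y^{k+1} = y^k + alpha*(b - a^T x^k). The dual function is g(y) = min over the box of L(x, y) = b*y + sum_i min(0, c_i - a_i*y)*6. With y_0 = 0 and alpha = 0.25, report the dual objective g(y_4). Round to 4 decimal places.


Dual ascent for LP: min 7*x1 + 10*x2, 1*x1 + 5*x2 = 23, 0 <= x_i <= 6
Step 1: y^k = 0.0, reduced costs: (7.0, 10.0)
  x^k = (0.0, 0.0), subgradient = b - a^T x = 23.0
  y^{k+1} = 0.0 + 0.25*23.0 = 5.75
Step 2: y^k = 5.75, reduced costs: (1.25, -18.75)
  x^k = (0.0, 6.0), subgradient = b - a^T x = -7.0
  y^{k+1} = 5.75 + 0.25*-7.0 = 4.0
Step 3: y^k = 4.0, reduced costs: (3.0, -10.0)
  x^k = (0.0, 6.0), subgradient = b - a^T x = -7.0
  y^{k+1} = 4.0 + 0.25*-7.0 = 2.25
Step 4: y^k = 2.25, reduced costs: (4.75, -1.25)
  x^k = (0.0, 6.0), subgradient = b - a^T x = -7.0
  y^{k+1} = 2.25 + 0.25*-7.0 = 0.5
Dual objective at y_4 = 0.5: reduced costs (6.5, 7.5), box minimizer x = (0.0, 0.0)
g(y_4) = b*y + (c1 - a1*y)*x1 + (c2 - a2*y)*x2 = 23*0.5 + 6.5*0.0 + 7.5*0.0 = 11.5 + 0.0 + 0.0 = 11.5


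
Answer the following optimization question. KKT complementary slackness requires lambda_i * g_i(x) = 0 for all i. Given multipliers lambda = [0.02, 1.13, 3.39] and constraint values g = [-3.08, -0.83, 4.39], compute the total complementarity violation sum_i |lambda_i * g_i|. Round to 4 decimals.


KKT complementary slackness check:
lambda_1 * g_1 = 0.02 * -3.08 = -0.0616
lambda_2 * g_2 = 1.13 * -0.83 = -0.9379
lambda_3 * g_3 = 3.39 * 4.39 = 14.8821
Total violation = 0.0616 + 0.9379 + 14.8821 = 15.8816


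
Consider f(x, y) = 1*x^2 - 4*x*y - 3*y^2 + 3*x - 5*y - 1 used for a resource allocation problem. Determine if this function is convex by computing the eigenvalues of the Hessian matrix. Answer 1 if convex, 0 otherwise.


The Hessian of f(x,y) = 1*x^2 - 4*x*y - 3*y^2 + 3*x - 5*y - 1 is:
H = [[2, -4], [-4, -6]]
Trace = 2 - 6 = -4
Determinant = 2*-6 - (-4)^2 = -28
Discriminant = (-4)^2 - 4*-28 = 128.0
Eigenvalues: lambda_1 = -7.6569, lambda_2 = 3.6569
The function is not convex.

0


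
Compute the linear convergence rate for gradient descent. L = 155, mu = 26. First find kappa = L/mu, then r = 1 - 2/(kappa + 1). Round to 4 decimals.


Step 1: Compute the condition number.
kappa = L/mu = 155/26 = 5.9615
Step 2: Compute the convergence rate.
r = 1 - 2/(kappa + 1) = 1 - 2*mu/(L + mu) = (L - mu)/(L + mu) = 129/181 = 0.7127


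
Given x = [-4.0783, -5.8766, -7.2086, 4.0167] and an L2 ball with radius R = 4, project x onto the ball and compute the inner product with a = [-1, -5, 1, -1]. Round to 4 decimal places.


Step 1: Compute ||x|| (intermediates to 6 decimals).
||x|| = sqrt((-4.0783)^2 + (-5.8766)^2 + (-7.2086)^2 + 4.0167^2) = 10.92084
Step 2: Project.
Since ||x|| > R, scale = R/||x|| = 4/10.92084 = 0.366272, proj(x) = scale * x
proj(x) = [-1.493767, -2.152434, -2.640308, 1.471205]
Step 3: Dot product.
a^T * proj(x) = -1*(-1.493767) - 5*(-2.152434) + 1*(-2.640308) - 1*1.471205 = 8.1444


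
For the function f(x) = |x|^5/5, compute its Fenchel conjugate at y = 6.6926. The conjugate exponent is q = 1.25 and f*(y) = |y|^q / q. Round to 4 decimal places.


The conjugate exponent q satisfies 1/p + 1/q = 1.
p = 5, so q = 5/(5 - 1) = 1.25
|y|^q = 6.6926^1.25 = 10.7645
f*(6.6926) = 10.7645 / 1.25 = 8.6116


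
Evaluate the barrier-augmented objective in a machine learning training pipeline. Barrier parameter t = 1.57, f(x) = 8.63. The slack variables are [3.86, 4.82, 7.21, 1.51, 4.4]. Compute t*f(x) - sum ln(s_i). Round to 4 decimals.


Step 1: Compute log-barrier.
ln values: [1.3507, 1.5728, 1.9755, 0.4121, 1.4816]
phi = -(1.3507 + 1.5728 + 1.9755 + 0.4121 + 1.4816) = -6.7926
Step 2: Compute augmented objective.
t*f(x) = 1.57*8.63 = 13.5491
Total = 13.5491 - 6.7926 = 6.7565


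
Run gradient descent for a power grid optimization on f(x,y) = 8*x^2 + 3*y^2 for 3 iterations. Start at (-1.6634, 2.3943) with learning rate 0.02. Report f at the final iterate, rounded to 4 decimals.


Gradient descent on f(x,y) = 8*x^2 + 3*y^2.
Starting point: (-1.6634, 2.3943), alpha = 0.02
Step 1: grad_x = 2*8*-1.6634 = -26.6144, grad_y = 2*3*2.3943 = 14.3658
  x_1 = -1.6634 - 0.02*-26.6144 = -1.1311
  y_1 = 2.3943 - 0.02*14.3658 = 2.107
Step 2: grad_x = 2*8*-1.1311 = -18.0978, grad_y = 2*3*2.107 = 12.6419
  x_2 = -1.1311 - 0.02*-18.0978 = -0.7692
  y_2 = 2.107 - 0.02*12.6419 = 1.8541
Step 3: grad_x = 2*8*-0.7692 = -12.3065, grad_y = 2*3*1.8541 = 11.1249
  x_3 = -0.7692 - 0.02*-12.3065 = -0.523
  y_3 = 1.8541 - 0.02*11.1249 = 1.6316
f(-0.523, 1.6316) = 8*(-0.523)^2 + 3*1.6316^2 = 10.1753


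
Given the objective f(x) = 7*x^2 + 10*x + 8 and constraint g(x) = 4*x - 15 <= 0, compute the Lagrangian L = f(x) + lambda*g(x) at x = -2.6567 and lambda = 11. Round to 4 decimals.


Step 1: Evaluate f(x).
f(-2.6567) = 7*(-2.6567)^2 + 10*(-2.6567) + 8 = 30.8394
Step 2: Evaluate g(x).
g(-2.6567) = 4*-2.6567 - 15 = -25.6268
Step 3: Compute Lagrangian.
L = 30.8394 + 11*-25.6268 = -251.0554


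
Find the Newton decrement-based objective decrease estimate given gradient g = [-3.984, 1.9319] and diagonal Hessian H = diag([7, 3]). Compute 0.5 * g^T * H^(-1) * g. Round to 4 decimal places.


Step 1: H is diagonal, so H^(-1) * g = [-0.5691, 0.644].
Step 2: g^T H^(-1) g = sum_i g_i^2 / H_ii
  = (-3.984)^2/7 + (1.9319)^2/3
  = 2.2675 + 1.2441 = 3.5115
Step 3: Objective decrease = 0.5 * g^T H^(-1) g = 1.7558


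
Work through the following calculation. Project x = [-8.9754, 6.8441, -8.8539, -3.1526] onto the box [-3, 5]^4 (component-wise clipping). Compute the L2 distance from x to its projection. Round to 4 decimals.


Project each component onto [-3, 5].
clip(-8.9754) = -3.0, clip(6.8441) = 5.0, clip(-8.8539) = -3.0, clip(-3.1526) = -3.0
Projection = [-3.0, 5.0, -3.0, -3.0]
Squared diffs: [35.7054, 3.4007, 34.2681, 0.0233]
Distance = sqrt(73.3975) = 8.5672


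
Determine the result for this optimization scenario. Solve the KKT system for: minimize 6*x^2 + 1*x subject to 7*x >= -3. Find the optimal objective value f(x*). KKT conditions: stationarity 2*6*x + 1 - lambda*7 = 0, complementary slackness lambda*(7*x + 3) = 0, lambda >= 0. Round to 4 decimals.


Step 1: Try lambda = 0 (constraint inactive).
Stationarity: 2*6*x + 1 = 0
x* = -1/(2*6) = -1/12 = -0.0833 (rounded; the exact value -1/12 is used below)
Check constraint: 7*-0.0833 = -0.5831 >= -3 -- satisfied.
Step 2: Compute optimal value.
f(x*) = 6*(-1/12)^2 + 1*(-1/12) = -0.0417


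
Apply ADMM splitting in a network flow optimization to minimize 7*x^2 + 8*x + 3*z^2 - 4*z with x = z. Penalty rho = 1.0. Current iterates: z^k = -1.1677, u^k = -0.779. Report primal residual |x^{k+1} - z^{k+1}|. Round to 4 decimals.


ADMM iteration with rho = 1.0, z^k = -1.1677, u^k = -0.779
Step 1: x-update.
Minimize 7*x^2 + 8*x + (1.0/2)*(x + 1.1677 - 0.779)^2
FOC: (2*7 + 1.0)*x = -8 + 1.0*(-1.1677 + 0.779)
x^{k+1} = -0.5592
Step 2: z-update.
Minimize 3*z^2 - 4*z + (1.0/2)*(-0.5592 - z - 0.779)^2
FOC: (2*3 + 1.0)*z = 4 + 1.0*(-0.5592 - 0.779)
z^{k+1} = 0.3803
Step 3: u-update.
u^{k+1} = -0.779 - 0.5592 - 0.3803 = -1.7185
Step 4: Primal residual = |-0.5592 - 0.3803| = 0.9395


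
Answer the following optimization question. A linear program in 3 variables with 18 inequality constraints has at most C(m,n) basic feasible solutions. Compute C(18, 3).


Each vertex corresponds to some choice of n active constraints out of m, so the number of vertices is at most C(m, n) = m! / (n!(m-n)!).
m = 18, n = 3
Numerator: 18 * 17 * 16
Denominator: 3! = 6
C(18, 3) = 816


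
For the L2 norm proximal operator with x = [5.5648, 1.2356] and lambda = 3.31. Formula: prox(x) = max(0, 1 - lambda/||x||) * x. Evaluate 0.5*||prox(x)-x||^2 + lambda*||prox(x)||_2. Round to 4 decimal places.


Step 1: Compute ||x||.
||x|| = 5.7003
Step 2: Compute scaling factor.
scale = max(0, 1 - 3.31/5.7003) = 0.4193
Step 3: prox(x) = [2.3335, 0.5181]
||prox(x)|| = 2.3903
Step 4: Proximal objective.
0.5*||prox-x||^2 = 5.4781
lambda*||prox|| = 7.9119
Total = 13.39


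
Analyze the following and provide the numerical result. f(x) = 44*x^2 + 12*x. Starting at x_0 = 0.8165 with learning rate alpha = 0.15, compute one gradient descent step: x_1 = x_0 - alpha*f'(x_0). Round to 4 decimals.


We compute the gradient at x_0 and apply the update.
f'(x) = 88*x + 12
f'(0.8165) = 88*0.8165 + 12 = 83.852
x_1 = 0.8165 - 0.15*83.852 = -11.7613


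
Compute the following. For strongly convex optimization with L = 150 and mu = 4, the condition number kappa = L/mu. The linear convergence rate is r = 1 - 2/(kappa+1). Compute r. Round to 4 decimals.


Step 1: Compute the condition number.
kappa = L/mu = 150/4 = 37.5
Step 2: Compute the convergence rate.
r = 1 - 2/(kappa + 1) = 1 - 2*mu/(L + mu) = (L - mu)/(L + mu) = 146/154 = 0.9481


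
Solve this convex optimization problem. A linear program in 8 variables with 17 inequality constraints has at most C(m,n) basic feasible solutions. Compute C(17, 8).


Each vertex corresponds to some choice of n active constraints out of m, so the number of vertices is at most C(m, n) = m! / (n!(m-n)!).
m = 17, n = 8
Numerator: 17 * 16 * 15 * 14 * 13 * 12 * 11 * 10
Denominator: 8! = 40320
C(17, 8) = 24310


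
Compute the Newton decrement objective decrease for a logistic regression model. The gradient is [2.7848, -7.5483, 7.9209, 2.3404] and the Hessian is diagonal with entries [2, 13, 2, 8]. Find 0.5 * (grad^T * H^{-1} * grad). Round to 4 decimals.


Step 1: H is diagonal, so H^(-1) * g = [1.3924, -0.5806, 3.9605, 0.2926].
Step 2: g^T H^(-1) g = sum_i g_i^2 / H_ii
  = (2.7848)^2/2 + (-7.5483)^2/13 + (7.9209)^2/2 + (2.3404)^2/8
  = 3.8776 + 4.3828 + 31.3703 + 0.6847 = 40.3154
Step 3: Objective decrease = 0.5 * g^T H^(-1) g = 20.1577


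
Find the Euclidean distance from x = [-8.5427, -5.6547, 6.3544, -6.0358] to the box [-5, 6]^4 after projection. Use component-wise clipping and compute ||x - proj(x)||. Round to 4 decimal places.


Project each component onto [-5, 6].
clip(-8.5427) = -5.0, clip(-5.6547) = -5.0, clip(6.3544) = 6.0, clip(-6.0358) = -5.0
Projection = [-5.0, -5.0, 6.0, -5.0]
Squared diffs: [12.5507, 0.4286, 0.1256, 1.0729]
Distance = sqrt(14.1778) = 3.7653


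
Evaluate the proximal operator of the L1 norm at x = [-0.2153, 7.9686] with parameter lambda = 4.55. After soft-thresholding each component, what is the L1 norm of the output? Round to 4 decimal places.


Soft-thresholding with lambda = 4.55:
prox(-0.2153) = sign(-0.2153)*max(|-0.2153| - 4.55, 0) = 0.0
prox(7.9686) = sign(7.9686)*max(|7.9686| - 4.55, 0) = 3.4186
prox(x) = [0.0, 3.4186]
||prox(x)||_1 = 0.0 + 3.4186 = 3.4186


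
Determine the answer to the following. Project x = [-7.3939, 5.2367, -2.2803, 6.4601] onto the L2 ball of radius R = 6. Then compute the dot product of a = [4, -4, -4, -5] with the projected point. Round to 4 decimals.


Step 1: Compute ||x|| (intermediates to 6 decimals).
||x|| = sqrt((-7.3939)^2 + 5.2367^2 + (-2.2803)^2 + 6.4601^2) = 11.358937
Step 2: Project.
Since ||x|| > R, scale = R/||x|| = 6/11.358937 = 0.528218, proj(x) = scale * x
proj(x) = [-3.905591, 2.766119, -1.204496, 3.412341]
Step 3: Dot product.
a^T * proj(x) = 4*(-3.905591) - 4*2.766119 - 4*(-1.204496) - 5*3.412341 = -38.9306


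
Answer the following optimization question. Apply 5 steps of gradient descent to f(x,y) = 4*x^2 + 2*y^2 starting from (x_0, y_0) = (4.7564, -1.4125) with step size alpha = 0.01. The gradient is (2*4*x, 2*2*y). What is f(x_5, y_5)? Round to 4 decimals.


Gradient descent on f(x,y) = 4*x^2 + 2*y^2.
Starting point: (4.7564, -1.4125), alpha = 0.01
Step 1: grad_x = 2*4*4.7564 = 38.0512, grad_y = 2*2*-1.4125 = -5.65
  x_1 = 4.7564 - 0.01*38.0512 = 4.3759
  y_1 = -1.4125 - 0.01*-5.65 = -1.356
Step 2: grad_x = 2*4*4.3759 = 35.0071, grad_y = 2*2*-1.356 = -5.424
  x_2 = 4.3759 - 0.01*35.0071 = 4.0258
  y_2 = -1.356 - 0.01*-5.424 = -1.3018
Step 3: grad_x = 2*4*4.0258 = 32.2065, grad_y = 2*2*-1.3018 = -5.207
  x_3 = 4.0258 - 0.01*32.2065 = 3.7038
  y_3 = -1.3018 - 0.01*-5.207 = -1.2497
Step 4: grad_x = 2*4*3.7038 = 29.63, grad_y = 2*2*-1.2497 = -4.9988
  x_4 = 3.7038 - 0.01*29.63 = 3.4075
  y_4 = -1.2497 - 0.01*-4.9988 = -1.1997
Step 5: grad_x = 2*4*3.4075 = 27.2596, grad_y = 2*2*-1.1997 = -4.7988
  x_5 = 3.4075 - 0.01*27.2596 = 3.1349
  y_5 = -1.1997 - 0.01*-4.7988 = -1.1517
f(3.1349, -1.1517) = 4*3.1349^2 + 2*(-1.1517)^2 = 41.9622


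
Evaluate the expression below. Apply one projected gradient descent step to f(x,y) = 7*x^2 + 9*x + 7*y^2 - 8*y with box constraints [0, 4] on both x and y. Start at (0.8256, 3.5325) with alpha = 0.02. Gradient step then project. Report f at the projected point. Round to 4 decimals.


Step 1: Compute gradient at (0.8256, 3.5325).
grad_x = 2*7*0.8256 + 9 = 20.5584
grad_y = 2*7*3.5325 - 8 = 41.455
Step 2: Gradient step.
x_raw = 0.8256 - 0.02*20.5584 = 0.4144
y_raw = 3.5325 - 0.02*41.455 = 2.7034
Step 3: Project onto [0, 4].
x_proj = clip(0.4144) = 0.4144
y_proj = clip(2.7034) = 2.7034
Step 4: Evaluate f.
f(0.4144, 2.7034) = 34.4636


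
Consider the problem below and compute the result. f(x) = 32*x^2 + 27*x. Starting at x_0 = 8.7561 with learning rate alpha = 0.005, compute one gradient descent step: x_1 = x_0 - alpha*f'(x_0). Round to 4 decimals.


We compute the gradient at x_0 and apply the update.
f'(x) = 64*x + 27
f'(8.7561) = 64*8.7561 + 27 = 587.3904
x_1 = 8.7561 - 0.005*587.3904 = 5.8191


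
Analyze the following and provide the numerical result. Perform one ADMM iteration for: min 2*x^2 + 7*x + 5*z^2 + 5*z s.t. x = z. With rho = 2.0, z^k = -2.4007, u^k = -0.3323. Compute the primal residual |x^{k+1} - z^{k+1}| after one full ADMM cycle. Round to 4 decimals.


ADMM iteration with rho = 2.0, z^k = -2.4007, u^k = -0.3323
Step 1: x-update.
Minimize 2*x^2 + 7*x + (2.0/2)*(x + 2.4007 - 0.3323)^2
FOC: (2*2 + 2.0)*x = -7 + 2.0*(-2.4007 + 0.3323)
x^{k+1} = -1.8561
Step 2: z-update.
Minimize 5*z^2 + 5*z + (2.0/2)*(-1.8561 - z - 0.3323)^2
FOC: (2*5 + 2.0)*z = -5 + 2.0*(-1.8561 - 0.3323)
z^{k+1} = -0.7814
Step 3: u-update.
u^{k+1} = -0.3323 - 1.8561 + 0.7814 = -1.407
Step 4: Primal residual = |-1.8561 + 0.7814| = 1.0747


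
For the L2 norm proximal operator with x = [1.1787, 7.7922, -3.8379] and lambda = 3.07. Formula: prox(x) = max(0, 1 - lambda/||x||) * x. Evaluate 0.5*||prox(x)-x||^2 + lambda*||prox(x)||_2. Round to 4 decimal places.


Step 1: Compute ||x||.
||x|| = 8.7657
Step 2: Compute scaling factor.
scale = max(0, 1 - 3.07/8.7657) = 0.6498
Step 3: prox(x) = [0.7659, 5.0631, -2.4938]
||prox(x)|| = 5.6957
Step 4: Proximal objective.
0.5*||prox-x||^2 = 4.7125
lambda*||prox|| = 17.4858
Total = 22.1982


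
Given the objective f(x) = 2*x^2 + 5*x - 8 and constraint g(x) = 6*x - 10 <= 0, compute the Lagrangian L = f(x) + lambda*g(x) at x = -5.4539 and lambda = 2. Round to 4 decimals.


Step 1: Evaluate f(x).
f(-5.4539) = 2*(-5.4539)^2 + 5*(-5.4539) - 8 = 24.2206
Step 2: Evaluate g(x).
g(-5.4539) = 6*-5.4539 - 10 = -42.7234
Step 3: Compute Lagrangian.
L = 24.2206 + 2*-42.7234 = -61.2262


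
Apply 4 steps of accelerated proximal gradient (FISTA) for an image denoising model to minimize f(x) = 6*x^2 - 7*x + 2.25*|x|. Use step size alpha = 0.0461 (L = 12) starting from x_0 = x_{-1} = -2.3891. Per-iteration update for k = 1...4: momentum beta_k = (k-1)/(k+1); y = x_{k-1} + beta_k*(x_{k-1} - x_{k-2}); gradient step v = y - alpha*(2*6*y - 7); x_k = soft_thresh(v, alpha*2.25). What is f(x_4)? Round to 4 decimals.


FISTA on f(x) = 6*x^2 - 7*x + 2.25*|x|
L = 12, alpha = 0.0461
Iteration 1: beta = 0.0, y = -2.3891 + 0.0*(-2.3891 + 2.3891) = -2.3891
  grad(y) = -35.6692, v = y - alpha*grad = -0.7447
  prox(v) = soft_thresh(-0.7447, 0.1037) = -0.641
Iteration 2: beta = 0.3333, y = -0.641 + 0.3333*(-0.641 + 2.3891) = -0.0583
  grad(y) = -7.7, v = y - alpha*grad = 0.2966
  prox(v) = soft_thresh(0.2966, 0.1037) = 0.1929
Iteration 3: beta = 0.5, y = 0.1929 + 0.5*(0.1929 + 0.641) = 0.6099
  grad(y) = 0.3186, v = y - alpha*grad = 0.5952
  prox(v) = soft_thresh(0.5952, 0.1037) = 0.4915
Iteration 4: beta = 0.6, y = 0.4915 + 0.6*(0.4915 - 0.1929) = 0.6706
  grad(y) = 1.0472, v = y - alpha*grad = 0.6223
  prox(v) = soft_thresh(0.6223, 0.1037) = 0.5186
f(x_4) = 6*0.5186^2 - 7*0.5186 + 2.25*|0.5186| = -0.8497


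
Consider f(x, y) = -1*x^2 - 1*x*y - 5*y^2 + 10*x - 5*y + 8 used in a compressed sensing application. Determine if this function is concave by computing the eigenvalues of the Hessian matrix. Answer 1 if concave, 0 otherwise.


The Hessian of f(x,y) = -1*x^2 - 1*x*y - 5*y^2 + 10*x - 5*y + 8 is:
H = [[-2, -1], [-1, -10]]
Trace = -2 - 10 = -12
Determinant = -2*-10 - (-1)^2 = 19
Discriminant = (-12)^2 - 4*19 = 68.0
Eigenvalues: lambda_1 = -10.1231, lambda_2 = -1.8769
The function is concave.

1


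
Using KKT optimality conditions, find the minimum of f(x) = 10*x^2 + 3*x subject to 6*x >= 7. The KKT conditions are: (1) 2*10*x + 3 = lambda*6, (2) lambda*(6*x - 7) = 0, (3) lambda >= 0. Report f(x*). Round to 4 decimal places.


Step 1: Try lambda = 0 (constraint inactive).
x_unc = -3/(2*10) = -0.15
Check: 6*-0.15 = -0.9 < 7 -- violated!
Step 2: Constraint must be active: 6*x = 7
x* = 7/6 = 1.1667 (rounded; the exact value 7/6 is used below)
lambda = (2*10*(7/6) + 3)/6 = 4.3889
Step 3: Compute optimal value.
f(x*) = 10*(7/6)^2 + 3*(7/6) = 17.1111


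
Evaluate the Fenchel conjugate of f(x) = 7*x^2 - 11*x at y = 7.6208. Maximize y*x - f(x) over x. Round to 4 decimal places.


f*(y) = sup_x {y*x - a*x^2 - b*x} = sup_x {(y-b)*x - a*x^2}
FOC: (y - b) - 2a*x = 0 => x* = (y - b)/(2a)
x* = (7.6208 + 11)/(2*7) = 1.3301
f*(7.6208) = (y-b)^2/(4a) = (7.6208 + 11)^2/(4*7)
= 346.7342/28 = 12.3834


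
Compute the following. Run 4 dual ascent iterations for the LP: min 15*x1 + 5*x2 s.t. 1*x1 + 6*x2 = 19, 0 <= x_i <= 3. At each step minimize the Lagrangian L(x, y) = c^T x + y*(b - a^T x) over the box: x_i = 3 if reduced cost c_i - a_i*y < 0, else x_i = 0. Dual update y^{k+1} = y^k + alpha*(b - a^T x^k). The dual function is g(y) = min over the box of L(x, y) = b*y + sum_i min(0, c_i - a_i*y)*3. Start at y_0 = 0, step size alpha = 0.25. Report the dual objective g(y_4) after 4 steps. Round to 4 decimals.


Dual ascent for LP: min 15*x1 + 5*x2, 1*x1 + 6*x2 = 19, 0 <= x_i <= 3
Step 1: y^k = 0.0, reduced costs: (15.0, 5.0)
  x^k = (0.0, 0.0), subgradient = b - a^T x = 19.0
  y^{k+1} = 0.0 + 0.25*19.0 = 4.75
Step 2: y^k = 4.75, reduced costs: (10.25, -23.5)
  x^k = (0.0, 3.0), subgradient = b - a^T x = 1.0
  y^{k+1} = 4.75 + 0.25*1.0 = 5.0
Step 3: y^k = 5.0, reduced costs: (10.0, -25.0)
  x^k = (0.0, 3.0), subgradient = b - a^T x = 1.0
  y^{k+1} = 5.0 + 0.25*1.0 = 5.25
Step 4: y^k = 5.25, reduced costs: (9.75, -26.5)
  x^k = (0.0, 3.0), subgradient = b - a^T x = 1.0
  y^{k+1} = 5.25 + 0.25*1.0 = 5.5
Dual objective at y_4 = 5.5: reduced costs (9.5, -28.0), box minimizer x = (0.0, 3.0)
g(y_4) = b*y + (c1 - a1*y)*x1 + (c2 - a2*y)*x2 = 19*5.5 + 9.5*0.0 + (-28.0)*3.0 = 104.5 + 0.0 - 84.0 = 20.5


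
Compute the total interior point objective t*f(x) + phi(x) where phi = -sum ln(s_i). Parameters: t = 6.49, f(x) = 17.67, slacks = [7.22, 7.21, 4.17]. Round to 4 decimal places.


Step 1: Compute log-barrier.
ln values: [1.9769, 1.9755, 1.4279]
phi = -(1.9769 + 1.9755 + 1.4279) = -5.3802
Step 2: Compute augmented objective.
t*f(x) = 6.49*17.67 = 114.6783
Total = 114.6783 - 5.3802 = 109.2981


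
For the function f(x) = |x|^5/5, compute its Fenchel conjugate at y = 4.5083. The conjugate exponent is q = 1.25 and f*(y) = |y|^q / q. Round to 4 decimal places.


The conjugate exponent q satisfies 1/p + 1/q = 1.
p = 5, so q = 5/(5 - 1) = 1.25
|y|^q = 4.5083^1.25 = 6.5693
f*(4.5083) = 6.5693 / 1.25 = 5.2554


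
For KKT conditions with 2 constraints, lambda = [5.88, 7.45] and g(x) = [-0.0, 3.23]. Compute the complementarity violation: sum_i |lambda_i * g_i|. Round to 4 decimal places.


KKT complementary slackness check:
lambda_1 * g_1 = 5.88 * -0.0 = -0.0
lambda_2 * g_2 = 7.45 * 3.23 = 24.0635
Total violation = 0.0 + 24.0635 = 24.0635


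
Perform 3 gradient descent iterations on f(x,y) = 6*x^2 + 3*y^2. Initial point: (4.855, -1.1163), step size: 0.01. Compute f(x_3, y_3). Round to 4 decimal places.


Gradient descent on f(x,y) = 6*x^2 + 3*y^2.
Starting point: (4.855, -1.1163), alpha = 0.01
Step 1: grad_x = 2*6*4.855 = 58.26, grad_y = 2*3*-1.1163 = -6.6978
  x_1 = 4.855 - 0.01*58.26 = 4.2724
  y_1 = -1.1163 - 0.01*-6.6978 = -1.0493
Step 2: grad_x = 2*6*4.2724 = 51.2688, grad_y = 2*3*-1.0493 = -6.2959
  x_2 = 4.2724 - 0.01*51.2688 = 3.7597
  y_2 = -1.0493 - 0.01*-6.2959 = -0.9864
Step 3: grad_x = 2*6*3.7597 = 45.1165, grad_y = 2*3*-0.9864 = -5.9182
  x_3 = 3.7597 - 0.01*45.1165 = 3.3085
  y_3 = -0.9864 - 0.01*-5.9182 = -0.9272
f(3.3085, -0.9272) = 6*3.3085^2 + 3*(-0.9272)^2 = 68.2579


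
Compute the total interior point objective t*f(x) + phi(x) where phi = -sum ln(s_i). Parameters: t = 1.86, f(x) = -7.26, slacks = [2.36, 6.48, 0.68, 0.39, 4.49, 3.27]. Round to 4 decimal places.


Step 1: Compute log-barrier.
ln values: [0.8587, 1.8687, -0.3857, -0.9416, 1.5019, 1.1848]
phi = -(0.8587 + 1.8687 - 0.3857 - 0.9416 + 1.5019 + 1.1848) = -4.0868
Step 2: Compute augmented objective.
t*f(x) = 1.86*-7.26 = -13.5036
Total = -13.5036 - 4.0868 = -17.5904


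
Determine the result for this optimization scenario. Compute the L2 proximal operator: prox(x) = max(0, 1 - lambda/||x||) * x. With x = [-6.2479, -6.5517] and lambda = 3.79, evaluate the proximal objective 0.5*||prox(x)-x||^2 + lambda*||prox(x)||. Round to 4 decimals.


Step 1: Compute ||x||.
||x|| = 9.0532
Step 2: Compute scaling factor.
scale = max(0, 1 - 3.79/9.0532) = 0.5814
Step 3: prox(x) = [-3.6323, -3.8089]
||prox(x)|| = 5.2632
Step 4: Proximal objective.
0.5*||prox-x||^2 = 7.1821
lambda*||prox|| = 19.9475
Total = 27.1297


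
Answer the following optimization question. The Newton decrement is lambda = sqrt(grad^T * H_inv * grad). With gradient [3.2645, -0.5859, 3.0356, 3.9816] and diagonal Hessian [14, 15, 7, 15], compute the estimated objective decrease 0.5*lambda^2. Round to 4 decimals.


Step 1: H is diagonal, so H^(-1) * g = [0.2332, -0.0391, 0.4337, 0.2654].
Step 2: g^T H^(-1) g = sum_i g_i^2 / H_ii
  = (3.2645)^2/14 + (-0.5859)^2/15 + (3.0356)^2/7 + (3.9816)^2/15
  = 0.7612 + 0.0229 + 1.3164 + 1.0569 = 3.1574
Step 3: Objective decrease = 0.5 * g^T H^(-1) g = 1.5787


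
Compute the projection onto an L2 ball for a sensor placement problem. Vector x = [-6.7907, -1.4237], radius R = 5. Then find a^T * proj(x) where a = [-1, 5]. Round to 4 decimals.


Step 1: Compute ||x|| (intermediates to 6 decimals).
||x|| = sqrt((-6.7907)^2 + (-1.4237)^2) = 6.938338
Step 2: Project.
Since ||x|| > R, scale = R/||x|| = 5/6.938338 = 0.720634, proj(x) = scale * x
proj(x) = [-4.893609, -1.025967]
Step 3: Dot product.
a^T * proj(x) = -1*(-4.893609) + 5*(-1.025967) = -0.2362


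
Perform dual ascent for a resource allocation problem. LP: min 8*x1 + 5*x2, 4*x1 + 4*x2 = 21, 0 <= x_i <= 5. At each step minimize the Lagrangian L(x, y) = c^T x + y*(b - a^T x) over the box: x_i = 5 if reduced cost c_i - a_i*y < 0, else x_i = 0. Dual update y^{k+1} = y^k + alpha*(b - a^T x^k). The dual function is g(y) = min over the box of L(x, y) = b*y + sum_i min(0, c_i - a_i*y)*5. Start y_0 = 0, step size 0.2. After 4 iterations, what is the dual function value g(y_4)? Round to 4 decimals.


Dual ascent for LP: min 8*x1 + 5*x2, 4*x1 + 4*x2 = 21, 0 <= x_i <= 5
Step 1: y^k = 0.0, reduced costs: (8.0, 5.0)
  x^k = (0.0, 0.0), subgradient = b - a^T x = 21.0
  y^{k+1} = 0.0 + 0.2*21.0 = 4.2
Step 2: y^k = 4.2, reduced costs: (-8.8, -11.8)
  x^k = (5.0, 5.0), subgradient = b - a^T x = -19.0
  y^{k+1} = 4.2 + 0.2*-19.0 = 0.4
Step 3: y^k = 0.4, reduced costs: (6.4, 3.4)
  x^k = (0.0, 0.0), subgradient = b - a^T x = 21.0
  y^{k+1} = 0.4 + 0.2*21.0 = 4.6
Step 4: y^k = 4.6, reduced costs: (-10.4, -13.4)
  x^k = (5.0, 5.0), subgradient = b - a^T x = -19.0
  y^{k+1} = 4.6 + 0.2*-19.0 = 0.8
Dual objective at y_4 = 0.8: reduced costs (4.8, 1.8), box minimizer x = (0.0, 0.0)
g(y_4) = b*y + (c1 - a1*y)*x1 + (c2 - a2*y)*x2 = 21*0.8 + 4.8*0.0 + 1.8*0.0 = 16.8 + 0.0 + 0.0 = 16.8


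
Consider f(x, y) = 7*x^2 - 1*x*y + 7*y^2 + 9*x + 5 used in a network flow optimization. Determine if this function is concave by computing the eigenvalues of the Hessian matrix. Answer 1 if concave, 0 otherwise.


The Hessian of f(x,y) = 7*x^2 - 1*x*y + 7*y^2 + 9*x + 5 is:
H = [[14, -1], [-1, 14]]
Trace = 14 + 14 = 28
Determinant = 14*14 - (-1)^2 = 195
Discriminant = (28)^2 - 4*195 = 4.0
Eigenvalues: lambda_1 = 13.0, lambda_2 = 15.0
The function is not concave.

0


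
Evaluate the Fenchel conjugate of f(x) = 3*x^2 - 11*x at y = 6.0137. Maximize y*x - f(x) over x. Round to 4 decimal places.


f*(y) = sup_x {y*x - a*x^2 - b*x} = sup_x {(y-b)*x - a*x^2}
FOC: (y - b) - 2a*x = 0 => x* = (y - b)/(2a)
x* = (6.0137 + 11)/(2*3) = 2.8356
f*(6.0137) = (y-b)^2/(4a) = (6.0137 + 11)^2/(4*3)
= 289.466/12 = 24.1222


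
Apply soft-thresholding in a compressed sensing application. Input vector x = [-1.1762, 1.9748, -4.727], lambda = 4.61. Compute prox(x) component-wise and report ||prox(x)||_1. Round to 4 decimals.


Soft-thresholding with lambda = 4.61:
prox(-1.1762) = sign(-1.1762)*max(|-1.1762| - 4.61, 0) = 0.0
prox(1.9748) = sign(1.9748)*max(|1.9748| - 4.61, 0) = 0.0
prox(-4.727) = sign(-4.727)*max(|-4.727| - 4.61, 0) = -0.117
prox(x) = [0.0, 0.0, -0.117]
||prox(x)||_1 = 0.0 + 0.0 + 0.117 = 0.117


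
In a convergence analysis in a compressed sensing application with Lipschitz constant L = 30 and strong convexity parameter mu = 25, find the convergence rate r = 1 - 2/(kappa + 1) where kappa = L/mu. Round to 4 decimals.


Step 1: Compute the condition number.
kappa = L/mu = 30/25 = 1.2
Step 2: Compute the convergence rate.
r = 1 - 2/(kappa + 1) = 1 - 2*mu/(L + mu) = (L - mu)/(L + mu) = 5/55 = 0.0909


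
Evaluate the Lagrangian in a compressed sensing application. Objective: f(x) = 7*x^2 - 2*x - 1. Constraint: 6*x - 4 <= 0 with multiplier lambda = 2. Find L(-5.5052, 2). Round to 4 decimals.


Step 1: Evaluate f(x).
f(-5.5052) = 7*(-5.5052)^2 - 2*(-5.5052) - 1 = 222.161
Step 2: Evaluate g(x).
g(-5.5052) = 6*-5.5052 - 4 = -37.0312
Step 3: Compute Lagrangian.
L = 222.161 + 2*-37.0312 = 148.0986


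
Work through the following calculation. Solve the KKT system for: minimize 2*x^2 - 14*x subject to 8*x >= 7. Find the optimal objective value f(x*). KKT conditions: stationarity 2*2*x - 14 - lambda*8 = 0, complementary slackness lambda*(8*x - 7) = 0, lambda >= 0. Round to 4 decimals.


Step 1: Try lambda = 0 (constraint inactive).
Stationarity: 2*2*x - 14 = 0
x* = 14/(2*2) = 3.5
Check constraint: 8*3.5 = 28.0 >= 7 -- satisfied.
Step 2: Compute optimal value.
f(x*) = 2*3.5^2 - 14*3.5 = -24.5


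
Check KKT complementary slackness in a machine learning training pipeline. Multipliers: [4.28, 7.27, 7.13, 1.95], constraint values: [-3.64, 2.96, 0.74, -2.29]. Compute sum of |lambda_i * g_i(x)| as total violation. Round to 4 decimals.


KKT complementary slackness check:
lambda_1 * g_1 = 4.28 * -3.64 = -15.5792
lambda_2 * g_2 = 7.27 * 2.96 = 21.5192
lambda_3 * g_3 = 7.13 * 0.74 = 5.2762
lambda_4 * g_4 = 1.95 * -2.29 = -4.4655
Total violation = 15.5792 + 21.5192 + 5.2762 + 4.4655 = 46.8401


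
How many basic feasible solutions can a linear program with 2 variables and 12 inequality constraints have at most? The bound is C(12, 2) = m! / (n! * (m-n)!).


Each vertex corresponds to some choice of n active constraints out of m, so the number of vertices is at most C(m, n) = m! / (n!(m-n)!).
m = 12, n = 2
Numerator: 12 * 11
Denominator: 2! = 2
C(12, 2) = 66


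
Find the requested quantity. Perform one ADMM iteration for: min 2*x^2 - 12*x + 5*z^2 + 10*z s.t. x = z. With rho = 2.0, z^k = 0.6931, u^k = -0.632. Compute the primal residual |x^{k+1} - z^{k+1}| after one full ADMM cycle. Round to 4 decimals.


ADMM iteration with rho = 2.0, z^k = 0.6931, u^k = -0.632
Step 1: x-update.
Minimize 2*x^2 - 12*x + (2.0/2)*(x - 0.6931 - 0.632)^2
FOC: (2*2 + 2.0)*x = 12 + 2.0*(0.6931 + 0.632)
x^{k+1} = 2.4417
Step 2: z-update.
Minimize 5*z^2 + 10*z + (2.0/2)*(2.4417 - z - 0.632)^2
FOC: (2*5 + 2.0)*z = -10 + 2.0*(2.4417 - 0.632)
z^{k+1} = -0.5317
Step 3: u-update.
u^{k+1} = -0.632 + 2.4417 + 0.5317 = 2.3414
Step 4: Primal residual = |2.4417 + 0.5317| = 2.9734


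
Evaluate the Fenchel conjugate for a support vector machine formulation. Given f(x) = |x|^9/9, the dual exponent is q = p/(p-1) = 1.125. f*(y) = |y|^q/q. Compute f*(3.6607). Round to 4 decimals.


The conjugate exponent q satisfies 1/p + 1/q = 1.
p = 9, so q = 9/(9 - 1) = 1.125
|y|^q = 3.6607^1.125 = 4.3054
f*(3.6607) = 4.3054 / 1.125 = 3.827


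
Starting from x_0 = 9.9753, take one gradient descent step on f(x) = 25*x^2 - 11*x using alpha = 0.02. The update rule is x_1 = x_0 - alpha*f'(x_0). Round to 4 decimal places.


We compute the gradient at x_0 and apply the update.
f'(x) = 50*x - 11
f'(9.9753) = 50*9.9753 - 11 = 487.765
x_1 = 9.9753 - 0.02*487.765 = 0.22


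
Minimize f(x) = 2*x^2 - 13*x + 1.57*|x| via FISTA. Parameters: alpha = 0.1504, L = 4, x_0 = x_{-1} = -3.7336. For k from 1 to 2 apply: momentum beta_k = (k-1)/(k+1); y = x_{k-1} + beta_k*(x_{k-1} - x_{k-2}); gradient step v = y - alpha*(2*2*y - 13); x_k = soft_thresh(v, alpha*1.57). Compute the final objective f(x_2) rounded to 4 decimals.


FISTA on f(x) = 2*x^2 - 13*x + 1.57*|x|
L = 4, alpha = 0.1504
Iteration 1: beta = 0.0, y = -3.7336 + 0.0*(-3.7336 + 3.7336) = -3.7336
  grad(y) = -27.9344, v = y - alpha*grad = 0.4677
  prox(v) = soft_thresh(0.4677, 0.2361) = 0.2316
Iteration 2: beta = 0.3333, y = 0.2316 + 0.3333*(0.2316 + 3.7336) = 1.5533
  grad(y) = -6.7866, v = y - alpha*grad = 2.5741
  prox(v) = soft_thresh(2.5741, 0.2361) = 2.3379
f(x_2) = 2*2.3379^2 - 13*2.3379 + 1.57*|2.3379| = -15.7907


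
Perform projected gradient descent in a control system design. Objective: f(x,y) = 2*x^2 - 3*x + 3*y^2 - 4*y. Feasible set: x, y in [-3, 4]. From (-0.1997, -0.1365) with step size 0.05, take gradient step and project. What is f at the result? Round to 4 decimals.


Step 1: Compute gradient at (-0.1997, -0.1365).
grad_x = 2*2*-0.1997 - 3 = -3.7988
grad_y = 2*3*-0.1365 - 4 = -4.819
Step 2: Gradient step.
x_raw = -0.1997 - 0.05*-3.7988 = -0.0098
y_raw = -0.1365 - 0.05*-4.819 = 0.1045
Step 3: Project onto [-3, 4].
x_proj = clip(-0.0098) = -0.0098
y_proj = clip(0.1045) = 0.1045
Step 4: Evaluate f.
f(-0.0098, 0.1045) = -0.3556


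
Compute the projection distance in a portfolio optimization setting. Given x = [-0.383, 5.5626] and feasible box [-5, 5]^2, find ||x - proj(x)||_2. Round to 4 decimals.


Project each component onto [-5, 5].
clip(-0.383) = -0.383, clip(5.5626) = 5.0
Projection = [-0.383, 5.0]
Squared diffs: [0.0, 0.3165]
Distance = sqrt(0.3165) = 0.5626


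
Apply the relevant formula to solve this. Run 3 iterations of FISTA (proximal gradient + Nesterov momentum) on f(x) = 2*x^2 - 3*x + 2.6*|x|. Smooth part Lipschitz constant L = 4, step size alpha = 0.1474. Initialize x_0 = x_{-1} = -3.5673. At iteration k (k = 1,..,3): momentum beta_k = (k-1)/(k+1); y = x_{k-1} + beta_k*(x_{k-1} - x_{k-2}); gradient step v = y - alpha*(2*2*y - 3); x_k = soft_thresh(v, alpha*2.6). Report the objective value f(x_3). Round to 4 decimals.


FISTA on f(x) = 2*x^2 - 3*x + 2.6*|x|
L = 4, alpha = 0.1474
Iteration 1: beta = 0.0, y = -3.5673 + 0.0*(-3.5673 + 3.5673) = -3.5673
  grad(y) = -17.2692, v = y - alpha*grad = -1.0218
  prox(v) = soft_thresh(-1.0218, 0.3832) = -0.6386
Iteration 2: beta = 0.3333, y = -0.6386 + 0.3333*(-0.6386 + 3.5673) = 0.3377
  grad(y) = -1.6494, v = y - alpha*grad = 0.5808
  prox(v) = soft_thresh(0.5808, 0.3832) = 0.1975
Iteration 3: beta = 0.5, y = 0.1975 + 0.5*(0.1975 + 0.6386) = 0.6156
  grad(y) = -0.5376, v = y - alpha*grad = 0.6948
  prox(v) = soft_thresh(0.6948, 0.3832) = 0.3116
f(x_3) = 2*0.3116^2 - 3*0.3116 + 2.6*|0.3116| = 0.0695


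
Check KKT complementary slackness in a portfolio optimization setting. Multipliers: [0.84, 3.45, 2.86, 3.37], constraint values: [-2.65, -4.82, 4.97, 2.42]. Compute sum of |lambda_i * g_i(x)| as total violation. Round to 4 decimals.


KKT complementary slackness check:
lambda_1 * g_1 = 0.84 * -2.65 = -2.226
lambda_2 * g_2 = 3.45 * -4.82 = -16.629
lambda_3 * g_3 = 2.86 * 4.97 = 14.2142
lambda_4 * g_4 = 3.37 * 2.42 = 8.1554
Total violation = 2.226 + 16.629 + 14.2142 + 8.1554 = 41.2246


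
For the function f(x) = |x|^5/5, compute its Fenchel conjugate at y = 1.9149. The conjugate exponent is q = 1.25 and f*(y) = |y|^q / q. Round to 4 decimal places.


The conjugate exponent q satisfies 1/p + 1/q = 1.
p = 5, so q = 5/(5 - 1) = 1.25
|y|^q = 1.9149^1.25 = 2.2526
f*(1.9149) = 2.2526 / 1.25 = 1.8021


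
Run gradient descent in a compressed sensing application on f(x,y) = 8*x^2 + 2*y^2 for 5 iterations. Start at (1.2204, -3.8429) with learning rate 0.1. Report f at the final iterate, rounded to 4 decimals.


Gradient descent on f(x,y) = 8*x^2 + 2*y^2.
Starting point: (1.2204, -3.8429), alpha = 0.1
Step 1: grad_x = 2*8*1.2204 = 19.5264, grad_y = 2*2*-3.8429 = -15.3716
  x_1 = 1.2204 - 0.1*19.5264 = -0.7322
  y_1 = -3.8429 - 0.1*-15.3716 = -2.3057
Step 2: grad_x = 2*8*-0.7322 = -11.7158, grad_y = 2*2*-2.3057 = -9.223
  x_2 = -0.7322 - 0.1*-11.7158 = 0.4393
  y_2 = -2.3057 - 0.1*-9.223 = -1.3834
Step 3: grad_x = 2*8*0.4393 = 7.0295, grad_y = 2*2*-1.3834 = -5.5338
  x_3 = 0.4393 - 0.1*7.0295 = -0.2636
  y_3 = -1.3834 - 0.1*-5.5338 = -0.8301
Step 4: grad_x = 2*8*-0.2636 = -4.2177, grad_y = 2*2*-0.8301 = -3.3203
  x_4 = -0.2636 - 0.1*-4.2177 = 0.1582
  y_4 = -0.8301 - 0.1*-3.3203 = -0.498
Step 5: grad_x = 2*8*0.1582 = 2.5306, grad_y = 2*2*-0.498 = -1.9922
  x_5 = 0.1582 - 0.1*2.5306 = -0.0949
  y_5 = -0.498 - 0.1*-1.9922 = -0.2988
f(-0.0949, -0.2988) = 8*(-0.0949)^2 + 2*(-0.2988)^2 = 0.2506
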